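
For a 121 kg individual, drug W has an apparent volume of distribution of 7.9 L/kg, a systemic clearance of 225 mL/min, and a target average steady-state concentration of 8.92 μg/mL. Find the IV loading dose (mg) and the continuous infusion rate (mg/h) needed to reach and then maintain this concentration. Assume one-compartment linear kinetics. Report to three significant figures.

(a) 8530 mg; (b) 120 mg/h

Total Vd = 7.9 × 121 = 955.9 L
LD = Vd · C_target = 955.9 × 8.92 = 8527 mg
Convert clearance: 225 mL/min × 60 min/h ÷ 1000 mL/L = 13.50 L/h
Maintenance: replace elimination → rate = CL × Css = 13.50 × 8.92 = 120.4 mg/h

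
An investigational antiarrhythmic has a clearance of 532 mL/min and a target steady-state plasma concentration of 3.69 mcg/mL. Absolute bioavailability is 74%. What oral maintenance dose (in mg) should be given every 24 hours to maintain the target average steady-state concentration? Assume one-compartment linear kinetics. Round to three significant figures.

3820 mg

CL = 532 mL/min = 532 × 0.06 = 31.92 L/h
D = CL × Css × τ / F = 31.92 × 3.69 × 24 / 0.74 = 3820 mg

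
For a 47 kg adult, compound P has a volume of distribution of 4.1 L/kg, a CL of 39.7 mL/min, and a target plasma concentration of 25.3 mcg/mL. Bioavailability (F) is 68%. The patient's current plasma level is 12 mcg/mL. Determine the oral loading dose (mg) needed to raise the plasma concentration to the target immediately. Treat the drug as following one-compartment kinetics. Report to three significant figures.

Vd(total) = 47 kg × 4.1 L/kg = 192.7 L
Loading dose depends on Vd (not clearance): it fills the distribution volume.
Concentration deficit ΔC = 25.3 − 12 = 13.30 mg/L
LD = Vd × ΔC / F = 192.7 × 13.30 / 0.68 = 3769 mg

3770 mg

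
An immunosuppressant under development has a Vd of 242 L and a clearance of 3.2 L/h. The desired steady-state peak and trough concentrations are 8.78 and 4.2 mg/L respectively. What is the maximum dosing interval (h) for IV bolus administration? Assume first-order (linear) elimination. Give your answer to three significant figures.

55.8 h

k = CL / Vd = 3.200 / 242.0 = 0.01322 h⁻¹
Between IV bolus doses, concentration decays as C = C₀·e^(−kτ), so C_peak/C_trough = e^(kτ).
τ_max = ln(C_peak/C_trough) / k = ln(8.78/4.2) / 0.01322 = 0.7374 / 0.01322 = 55.78 h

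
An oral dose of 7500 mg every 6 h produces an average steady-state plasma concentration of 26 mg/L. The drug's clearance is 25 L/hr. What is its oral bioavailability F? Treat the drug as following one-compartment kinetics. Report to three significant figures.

F·D/τ = CL·Css at steady state → F = CL·Css·τ / D.
F = 25 × 26 × 6 / 7500 = 0.520

0.520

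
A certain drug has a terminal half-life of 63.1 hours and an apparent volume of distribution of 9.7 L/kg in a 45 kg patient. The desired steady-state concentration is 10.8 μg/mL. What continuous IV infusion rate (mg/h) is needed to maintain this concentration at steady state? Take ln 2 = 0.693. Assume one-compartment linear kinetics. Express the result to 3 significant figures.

Vd = 9.7 L/kg × 45 kg = 436.5 L
k = 0.693/63.1 = 0.01098 h⁻¹, so CL = k·Vd = 0.01098 × 436.5 = 4.793 L/h
Infusion rate = CL × Css = 4.793 × 10.8 = 51.76 mg/h

51.8 mg/h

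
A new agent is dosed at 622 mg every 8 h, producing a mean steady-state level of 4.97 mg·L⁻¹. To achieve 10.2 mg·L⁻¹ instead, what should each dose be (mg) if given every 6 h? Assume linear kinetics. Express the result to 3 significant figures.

957 mg

With linear kinetics, Css is proportional to dose rate (D/τ) at fixed clearance.
D₂ = D₁ × (Css,target / Css,current) × (τ₂/τ₁) = 622 × (10.2/4.97) × (6/8) = 957.4 mg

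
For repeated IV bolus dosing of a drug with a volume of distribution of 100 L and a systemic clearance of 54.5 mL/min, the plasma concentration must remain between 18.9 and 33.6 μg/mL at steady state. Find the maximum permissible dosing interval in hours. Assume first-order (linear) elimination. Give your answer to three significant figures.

Convert clearance: 54.5 mL/min × 60 min/h ÷ 1000 mL/L = 3.270 L/h
k = CL / Vd = 3.270 / 100.0 = 0.03270 h⁻¹
Between IV bolus doses, concentration decays as C = C₀·e^(−kτ), so C_peak/C_trough = e^(kτ).
τ_max = ln(C_peak/C_trough) / k = ln(33.6/18.9) / 0.03270 = 0.5754 / 0.03270 = 17.60 h

17.6 h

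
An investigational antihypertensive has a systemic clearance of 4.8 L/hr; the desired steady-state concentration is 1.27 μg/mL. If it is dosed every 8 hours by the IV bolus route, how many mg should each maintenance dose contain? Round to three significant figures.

48.8 mg

D = CL × Css × τ = 4.800 × 1.27 × 8 = 48.77 mg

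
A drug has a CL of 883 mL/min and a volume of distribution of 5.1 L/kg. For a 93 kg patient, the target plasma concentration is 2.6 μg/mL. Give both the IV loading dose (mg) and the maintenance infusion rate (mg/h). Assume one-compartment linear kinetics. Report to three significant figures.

Vd = 5.1 L/kg × 93 kg = 474.3 L
Loading: fill Vd to C_target → 474.3 L × 2.6 mg/L = 1233 mg
Convert clearance: 883 mL/min × 60 min/h ÷ 1000 mL/L = 52.98 L/h
Maintenance: replace elimination → rate = CL × Css = 52.98 × 2.6 = 137.7 mg/h

(a) 1230 mg; (b) 138 mg/h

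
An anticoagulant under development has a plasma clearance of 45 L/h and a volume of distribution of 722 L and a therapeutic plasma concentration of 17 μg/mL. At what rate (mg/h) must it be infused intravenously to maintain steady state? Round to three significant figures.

765 mg/h

Rate = CL × Css = 45.00 × 17 = 765.0 mg/h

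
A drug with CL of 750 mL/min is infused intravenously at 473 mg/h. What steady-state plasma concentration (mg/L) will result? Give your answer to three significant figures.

CL = 750 mL/min = 750 × 0.06 = 45.00 L/h
Css = rate / CL = 473 / 45.00 = 10.51 mg/L

10.5 mg/L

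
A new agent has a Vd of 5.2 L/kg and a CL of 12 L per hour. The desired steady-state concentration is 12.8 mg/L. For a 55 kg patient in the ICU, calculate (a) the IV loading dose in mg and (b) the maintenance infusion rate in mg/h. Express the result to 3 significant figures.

(a) 3660 mg; (b) 154 mg/h

Vd = 5.2 L/kg × 55 kg = 286.0 L
Loading: fill Vd to C_target → 286.0 L × 12.8 mg/L = 3661 mg
Infusion rate = 12.00 L/h × 12.8 mg/L = 153.6 mg/h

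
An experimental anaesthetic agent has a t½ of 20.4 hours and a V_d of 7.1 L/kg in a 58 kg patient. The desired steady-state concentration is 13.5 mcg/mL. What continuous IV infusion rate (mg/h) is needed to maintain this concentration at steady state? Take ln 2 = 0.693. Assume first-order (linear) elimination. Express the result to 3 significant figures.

189 mg/h

Vd(total) = 58 kg × 7.1 L/kg = 411.8 L
k = 0.693/20.4 = 0.03397 h⁻¹, so CL = k·Vd = 0.03397 × 411.8 = 13.99 L/h
Infusion rate = CL × Css = 13.99 × 13.5 = 188.9 mg/h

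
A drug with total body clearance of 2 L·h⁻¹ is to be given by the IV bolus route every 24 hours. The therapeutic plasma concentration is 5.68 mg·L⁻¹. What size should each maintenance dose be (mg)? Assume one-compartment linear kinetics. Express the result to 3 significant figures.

273 mg

D = CL × Css × τ = 2.000 × 5.68 × 24 = 272.6 mg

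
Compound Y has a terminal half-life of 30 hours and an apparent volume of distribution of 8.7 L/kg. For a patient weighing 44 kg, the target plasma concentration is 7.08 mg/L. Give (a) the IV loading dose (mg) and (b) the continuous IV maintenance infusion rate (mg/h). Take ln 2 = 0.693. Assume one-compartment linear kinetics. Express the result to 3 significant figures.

(a) 2710 mg; (b) 62.6 mg/h

Vd(total) = 44 kg × 8.7 L/kg = 382.8 L
LD = Vd × C = 382.8 × 7.08 = 2710 mg
CL = 0.693 × Vd / t½ = 0.693 × 382.8 / 30 = 8.843 L/h
Infusion rate = CL × Css = 8.843 × 7.08 = 62.61 mg/h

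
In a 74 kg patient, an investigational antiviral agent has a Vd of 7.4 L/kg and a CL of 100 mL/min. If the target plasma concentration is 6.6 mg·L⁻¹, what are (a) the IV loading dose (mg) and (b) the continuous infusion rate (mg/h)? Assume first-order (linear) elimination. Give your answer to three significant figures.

(a) 3610 mg; (b) 39.6 mg/h

Total Vd = 7.4 × 74 = 547.6 L
Loading: fill Vd to C_target → 547.6 L × 6.6 mg/L = 3614 mg
CL = 100 mL/min = 100 × 0.06 = 6.000 L/h
Infusion rate = 6.000 L/h × 6.6 mg/L = 39.60 mg/h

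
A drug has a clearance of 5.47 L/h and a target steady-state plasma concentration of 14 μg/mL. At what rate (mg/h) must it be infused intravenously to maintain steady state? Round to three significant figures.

76.6 mg/h

Infusion rate = CL · Css = 5.470 L/h × 14 mg/L = 76.58 mg/h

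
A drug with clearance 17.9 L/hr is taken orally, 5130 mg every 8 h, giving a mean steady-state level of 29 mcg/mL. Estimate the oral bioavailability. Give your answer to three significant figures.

0.810

F·D/τ = CL·Css at steady state → F = CL·Css·τ / D.
F = 17.9 × 29 × 8 / 5130 = 0.810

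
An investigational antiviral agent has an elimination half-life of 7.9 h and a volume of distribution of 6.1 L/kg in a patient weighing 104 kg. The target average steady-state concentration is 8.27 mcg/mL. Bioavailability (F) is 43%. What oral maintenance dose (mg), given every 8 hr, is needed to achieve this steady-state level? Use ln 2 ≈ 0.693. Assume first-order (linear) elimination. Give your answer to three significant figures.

Vd = 6.1 L/kg × 104 kg = 634.4 L
k = 0.693/7.9 = 0.08772 h⁻¹, so CL = k·Vd = 0.08772 × 634.4 = 55.65 L/h
D = CL × Css × τ / F = 55.65 × 8.27 × 8 / 0.43 = 8562 mg

8560 mg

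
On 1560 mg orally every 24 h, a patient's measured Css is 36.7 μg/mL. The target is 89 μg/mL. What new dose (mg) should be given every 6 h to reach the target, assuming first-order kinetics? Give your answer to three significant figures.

For first-order elimination, Css ∝ F·D/(CL·τ); F and CL are unchanged, so Css ∝ D/τ.
D₂ = D₁ × (Css,target / Css,current) × (τ₂/τ₁) = 1560 × (89/36.7) × (6/24) = 945.8 mg

946 mg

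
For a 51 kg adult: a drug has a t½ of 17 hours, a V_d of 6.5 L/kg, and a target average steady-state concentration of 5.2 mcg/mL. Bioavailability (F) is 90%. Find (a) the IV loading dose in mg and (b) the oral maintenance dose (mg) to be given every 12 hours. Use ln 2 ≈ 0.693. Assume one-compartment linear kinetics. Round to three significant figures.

Total Vd = 6.5 × 51 = 331.5 L
LD = Vd × C = 331.5 × 5.2 = 1724 mg
CL = 0.693 × Vd / t½ = 0.693 × 331.5 / 17 = 13.51 L/h
D = CL × Css × τ / F = 13.51 × 5.2 × 12 / 0.9 = 936.7 mg

(a) 1720 mg; (b) 937 mg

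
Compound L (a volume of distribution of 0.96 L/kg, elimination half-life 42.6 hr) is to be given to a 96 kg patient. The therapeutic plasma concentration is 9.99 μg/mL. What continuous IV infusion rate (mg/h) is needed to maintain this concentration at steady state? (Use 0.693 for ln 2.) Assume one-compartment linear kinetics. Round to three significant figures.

Vd(total) = 96 kg × 0.96 L/kg = 92.16 L
CL = ln 2 · Vd / t½ = 0.693 × 92.16 / 42.6 = 1.499 L/h
Infusion rate = CL × Css = 1.499 × 9.99 = 14.98 mg/h

15.0 mg/h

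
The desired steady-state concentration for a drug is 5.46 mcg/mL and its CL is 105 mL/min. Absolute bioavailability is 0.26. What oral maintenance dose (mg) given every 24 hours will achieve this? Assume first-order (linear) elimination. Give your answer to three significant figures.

CL = 105 mL/min × 60/1000 = 6.300 L/h
D = CL × Css × τ / F = 6.300 × 5.46 × 24 / 0.26 = 3175 mg

3180 mg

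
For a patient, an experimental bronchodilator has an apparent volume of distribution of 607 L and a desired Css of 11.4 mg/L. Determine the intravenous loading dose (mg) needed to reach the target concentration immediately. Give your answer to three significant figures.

6920 mg

LD = Vd × C = 607.0 × 11.40 = 6920 mg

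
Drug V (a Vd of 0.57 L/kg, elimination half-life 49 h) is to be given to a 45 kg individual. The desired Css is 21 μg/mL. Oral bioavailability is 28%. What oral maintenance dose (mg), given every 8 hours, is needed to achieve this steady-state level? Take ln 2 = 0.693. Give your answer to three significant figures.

Vd(total) = 45 kg × 0.57 L/kg = 25.65 L
CL = 0.693 × Vd / t½ = 0.693 × 25.65 / 49 = 0.3628 L/h
D = CL × Css × τ / F = 0.3628 × 21 × 8 / 0.28 = 217.7 mg

218 mg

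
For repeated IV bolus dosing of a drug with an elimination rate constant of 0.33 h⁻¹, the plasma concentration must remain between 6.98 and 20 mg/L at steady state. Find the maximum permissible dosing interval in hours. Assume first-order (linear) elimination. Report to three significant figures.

3.19 h

Between IV bolus doses, concentration decays as C = C₀·e^(−kτ), so C_peak/C_trough = e^(kτ).
τ_max = ln(C_peak/C_trough) / k = ln(20/6.98) / 0.3300 = 1.053 / 0.3300 = 3.191 h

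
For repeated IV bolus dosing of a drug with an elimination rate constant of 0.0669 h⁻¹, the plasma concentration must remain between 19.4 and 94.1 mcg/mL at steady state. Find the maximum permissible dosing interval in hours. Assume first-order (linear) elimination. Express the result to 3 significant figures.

Between IV bolus doses, concentration decays as C = C₀·e^(−kτ), so C_peak/C_trough = e^(kτ).
τ_max = ln(C_peak/C_trough) / k = ln(94.1/19.4) / 0.06690 = 1.579 / 0.06690 = 23.60 h

23.6 h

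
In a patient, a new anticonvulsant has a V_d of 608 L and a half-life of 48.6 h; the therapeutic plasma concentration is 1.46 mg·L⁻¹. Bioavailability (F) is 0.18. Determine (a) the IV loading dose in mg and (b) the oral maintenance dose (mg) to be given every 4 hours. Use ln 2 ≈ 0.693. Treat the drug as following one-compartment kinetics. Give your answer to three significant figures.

LD = Vd × C = 608.0 × 1.46 = 887.7 mg
CL = 0.693 × Vd / t½ = 0.693 × 608.0 / 48.6 = 8.670 L/h
D = CL × Css × τ / F = 8.670 × 1.46 × 4 / 0.18 = 281.3 mg

(a) 888 mg; (b) 281 mg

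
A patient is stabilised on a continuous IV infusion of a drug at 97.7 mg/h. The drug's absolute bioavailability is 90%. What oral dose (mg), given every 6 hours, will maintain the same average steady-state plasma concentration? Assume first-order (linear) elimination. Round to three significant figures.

651 mg

To maintain the same Css, the systemic dosing rate must be unchanged: F·D/τ = infusion rate.
D = rate × τ / F = 97.7 × 6 / 0.9 = 651.3 mg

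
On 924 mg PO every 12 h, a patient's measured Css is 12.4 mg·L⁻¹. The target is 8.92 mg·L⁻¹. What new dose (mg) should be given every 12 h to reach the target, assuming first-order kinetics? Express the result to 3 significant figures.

For first-order elimination, Css ∝ F·D/(CL·τ); F and CL are unchanged, so Css ∝ D/τ.
D₂ = D₁ × (Css,target / Css,current) = 924 × 8.92/12.4 = 664.7 mg

665 mg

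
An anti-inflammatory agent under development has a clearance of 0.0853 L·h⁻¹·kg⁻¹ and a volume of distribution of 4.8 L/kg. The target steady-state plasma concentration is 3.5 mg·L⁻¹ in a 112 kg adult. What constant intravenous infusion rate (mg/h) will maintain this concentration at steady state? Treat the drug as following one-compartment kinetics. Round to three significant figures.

CL = 0.0853 L·h⁻¹·kg⁻¹ × 112 kg = 9.554 L/h
Rate = CL × Css = 9.554 × 3.5 = 33.44 mg/h

33.4 mg/h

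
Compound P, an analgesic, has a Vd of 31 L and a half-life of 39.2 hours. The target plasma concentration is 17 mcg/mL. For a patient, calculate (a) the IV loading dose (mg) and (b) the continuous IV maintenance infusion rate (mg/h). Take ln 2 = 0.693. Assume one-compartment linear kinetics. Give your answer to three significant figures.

LD = Vd × C = 31.00 × 17 = 527.0 mg
CL = 0.693 × Vd / t½ = 0.693 × 31.00 / 39.2 = 0.5480 L/h
Infusion rate = CL × Css = 0.5480 × 17 = 9.316 mg/h

(a) 527 mg; (b) 9.32 mg/h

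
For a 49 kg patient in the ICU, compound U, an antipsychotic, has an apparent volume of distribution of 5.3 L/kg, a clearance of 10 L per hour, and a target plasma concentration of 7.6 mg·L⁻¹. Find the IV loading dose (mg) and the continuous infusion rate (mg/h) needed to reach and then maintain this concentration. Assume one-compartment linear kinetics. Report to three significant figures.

(a) 1970 mg; (b) 76.0 mg/h

Vd = 5.3 L/kg × 49 kg = 259.7 L
Loading dose = Vd × C = 259.7 × 7.6 = 1974 mg
Maintenance: replace elimination → rate = CL × Css = 10.00 × 7.6 = 76.00 mg/h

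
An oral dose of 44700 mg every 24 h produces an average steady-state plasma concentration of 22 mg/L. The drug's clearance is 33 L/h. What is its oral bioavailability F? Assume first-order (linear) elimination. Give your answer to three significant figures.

F·D/τ = CL·Css at steady state → F = CL·Css·τ / D.
F = 33 × 22 × 24 / 44700 = 0.390

0.390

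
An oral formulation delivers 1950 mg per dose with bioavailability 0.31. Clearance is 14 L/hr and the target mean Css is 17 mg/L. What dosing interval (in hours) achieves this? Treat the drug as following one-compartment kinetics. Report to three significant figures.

2.54 h

F·D/τ = CL·Css → τ = F·D / (CL·Css).
τ = 0.31 × 1950 / (14 × 17) = 2.540 h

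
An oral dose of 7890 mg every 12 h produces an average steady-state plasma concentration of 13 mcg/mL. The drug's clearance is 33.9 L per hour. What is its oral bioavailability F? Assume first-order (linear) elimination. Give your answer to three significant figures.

F·D/τ = CL·Css at steady state → F = CL·Css·τ / D.
F = 33.9 × 13 × 12 / 7890 = 0.670

0.670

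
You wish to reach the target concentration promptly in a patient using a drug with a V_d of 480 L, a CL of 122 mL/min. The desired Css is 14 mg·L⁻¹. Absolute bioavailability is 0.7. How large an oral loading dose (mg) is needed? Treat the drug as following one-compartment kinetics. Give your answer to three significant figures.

The loading dose fills Vd to the target concentration.
LD = Vd × C / F = 480.0 × 14.00 / 0.7 = 9600 mg

9600 mg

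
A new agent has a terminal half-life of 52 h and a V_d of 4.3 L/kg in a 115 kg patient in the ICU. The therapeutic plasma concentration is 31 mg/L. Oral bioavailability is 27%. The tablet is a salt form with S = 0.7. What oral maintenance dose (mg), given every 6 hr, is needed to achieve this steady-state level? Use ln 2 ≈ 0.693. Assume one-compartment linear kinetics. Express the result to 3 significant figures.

6490 mg

Total Vd = 4.3 × 115 = 494.5 L
CL = ln 2 · Vd / t½ = 0.693 × 494.5 / 52 = 6.590 L/h
D = CL × Css × τ / F / S = 6.590 × 31 × 6 / 0.27 / 0.7 = 6485 mg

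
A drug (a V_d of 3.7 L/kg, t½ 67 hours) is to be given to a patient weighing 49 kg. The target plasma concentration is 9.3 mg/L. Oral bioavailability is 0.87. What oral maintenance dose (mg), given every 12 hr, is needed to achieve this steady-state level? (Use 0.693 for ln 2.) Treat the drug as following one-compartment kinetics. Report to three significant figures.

Vd(total) = 49 kg × 3.7 L/kg = 181.3 L
k = 0.693/67 = 0.01034 h⁻¹, so CL = k·Vd = 0.01034 × 181.3 = 1.875 L/h
D = CL × Css × τ / F = 1.875 × 9.3 × 12 / 0.87 = 240.5 mg

241 mg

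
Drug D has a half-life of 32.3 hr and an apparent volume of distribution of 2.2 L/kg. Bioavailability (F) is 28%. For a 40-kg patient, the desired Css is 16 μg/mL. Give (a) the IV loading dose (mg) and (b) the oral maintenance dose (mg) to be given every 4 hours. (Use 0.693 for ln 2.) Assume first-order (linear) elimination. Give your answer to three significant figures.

(a) 1410 mg; (b) 432 mg

Vd = 2.2 L/kg × 40 kg = 88.00 L
LD = Vd × C = 88.00 × 16 = 1408 mg
CL = 0.693 × Vd / t½ = 0.693 × 88.00 / 32.3 = 1.888 L/h
D = CL × Css × τ / F = 1.888 × 16 × 4 / 0.28 = 431.5 mg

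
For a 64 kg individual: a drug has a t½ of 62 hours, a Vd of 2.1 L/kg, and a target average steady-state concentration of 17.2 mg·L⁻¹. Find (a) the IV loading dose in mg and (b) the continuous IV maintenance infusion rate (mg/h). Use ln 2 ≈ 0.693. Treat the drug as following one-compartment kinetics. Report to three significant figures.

Vd = 2.1 L/kg × 64 kg = 134.4 L
LD = Vd × C = 134.4 × 17.2 = 2312 mg
CL = 0.693 × Vd / t½ = 0.693 × 134.4 / 62 = 1.502 L/h
Infusion rate = CL × Css = 1.502 × 17.2 = 25.83 mg/h

(a) 2310 mg; (b) 25.8 mg/h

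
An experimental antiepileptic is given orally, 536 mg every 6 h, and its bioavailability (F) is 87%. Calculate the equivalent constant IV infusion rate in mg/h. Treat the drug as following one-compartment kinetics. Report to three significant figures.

Equivalent systemic input: infusion rate = F·D/τ.
Rate = 0.87 × 536 / 6 = 77.72 mg/h

77.7 mg/h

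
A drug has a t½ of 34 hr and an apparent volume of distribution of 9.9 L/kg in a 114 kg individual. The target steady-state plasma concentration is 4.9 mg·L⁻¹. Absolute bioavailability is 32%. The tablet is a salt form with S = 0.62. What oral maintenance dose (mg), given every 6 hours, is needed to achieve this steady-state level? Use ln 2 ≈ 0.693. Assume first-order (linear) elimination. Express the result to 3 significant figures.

3410 mg

Vd = 9.9 L/kg × 114 kg = 1129 L
CL = ln 2 · Vd / t½ = 0.693 × 1129 / 34 = 23.01 L/h
D = CL × Css × τ / F / S = 23.01 × 4.9 × 6 / 0.32 / 0.62 = 3410 mg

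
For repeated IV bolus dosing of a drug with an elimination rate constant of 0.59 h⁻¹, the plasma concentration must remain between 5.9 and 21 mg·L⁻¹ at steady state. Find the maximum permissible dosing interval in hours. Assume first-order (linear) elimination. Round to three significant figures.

2.15 h

Between IV bolus doses, concentration decays as C = C₀·e^(−kτ), so C_peak/C_trough = e^(kτ).
τ_max = ln(C_peak/C_trough) / k = ln(21/5.9) / 0.5900 = 1.270 / 0.5900 = 2.153 h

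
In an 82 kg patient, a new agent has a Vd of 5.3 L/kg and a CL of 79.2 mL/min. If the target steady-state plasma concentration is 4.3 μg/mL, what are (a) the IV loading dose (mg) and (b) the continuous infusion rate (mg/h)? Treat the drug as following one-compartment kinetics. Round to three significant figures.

(a) 1870 mg; (b) 20.4 mg/h

Total Vd = 5.3 × 82 = 434.6 L
Loading dose = Vd × C = 434.6 × 4.3 = 1869 mg
CL = 79.2 mL/min = 79.2 × 0.06 = 4.752 L/h
Infusion rate = 4.752 L/h × 4.3 mg/L = 20.43 mg/h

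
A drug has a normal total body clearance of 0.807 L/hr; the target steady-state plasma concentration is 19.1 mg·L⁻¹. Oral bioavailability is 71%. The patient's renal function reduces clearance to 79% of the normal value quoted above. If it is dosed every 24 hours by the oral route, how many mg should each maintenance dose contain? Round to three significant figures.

Patient clearance = 0.79 × 0.8070 = 0.6375 L/h
D = CL × Css × τ / F = 0.6375 × 19.1 × 24 / 0.71 = 411.6 mg

412 mg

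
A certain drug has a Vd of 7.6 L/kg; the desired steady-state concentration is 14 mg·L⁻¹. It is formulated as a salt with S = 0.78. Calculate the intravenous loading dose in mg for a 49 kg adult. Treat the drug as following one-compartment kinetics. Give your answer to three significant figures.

6680 mg

Total Vd = 7.6 × 49 = 372.4 L
LD = Vd × C / S = 372.4 × 14.00 / 0.78 = 6684 mg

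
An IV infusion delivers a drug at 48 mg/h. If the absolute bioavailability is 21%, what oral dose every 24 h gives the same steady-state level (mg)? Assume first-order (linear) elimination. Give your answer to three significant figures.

To maintain the same Css, the systemic dosing rate must be unchanged: F·D/τ = infusion rate.
D = rate × τ / F = 48 × 24 / 0.21 = 5486 mg

5490 mg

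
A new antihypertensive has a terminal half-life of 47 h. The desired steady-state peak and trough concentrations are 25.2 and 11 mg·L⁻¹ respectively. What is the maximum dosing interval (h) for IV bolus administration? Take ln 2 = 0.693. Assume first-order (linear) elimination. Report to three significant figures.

k = 0.693 / t½ = 0.693 / 47 = 0.01474 h⁻¹
Between IV bolus doses, concentration decays as C = C₀·e^(−kτ), so C_peak/C_trough = e^(kτ).
τ_max = ln(C_peak/C_trough) / k = ln(25.2/11) / 0.01474 = 0.8289 / 0.01474 = 56.23 h

56.2 h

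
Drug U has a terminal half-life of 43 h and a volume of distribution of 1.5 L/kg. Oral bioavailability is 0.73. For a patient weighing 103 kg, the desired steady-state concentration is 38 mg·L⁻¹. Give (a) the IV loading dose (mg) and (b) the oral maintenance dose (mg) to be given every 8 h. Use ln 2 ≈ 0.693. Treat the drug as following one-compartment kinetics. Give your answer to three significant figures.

Vd(total) = 103 kg × 1.5 L/kg = 154.5 L
LD = Vd × C = 154.5 × 38 = 5871 mg
CL = 0.693 × Vd / t½ = 0.693 × 154.5 / 43 = 2.490 L/h
D = CL × Css × τ / F = 2.490 × 38 × 8 / 0.73 = 1037 mg

(a) 5870 mg; (b) 1040 mg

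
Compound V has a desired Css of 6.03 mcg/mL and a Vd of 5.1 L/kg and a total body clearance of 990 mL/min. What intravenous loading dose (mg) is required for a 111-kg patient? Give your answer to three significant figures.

3410 mg

Total Vd = 5.1 × 111 = 566.1 L
LD = Vd × C = 566.1 × 6.030 = 3414 mg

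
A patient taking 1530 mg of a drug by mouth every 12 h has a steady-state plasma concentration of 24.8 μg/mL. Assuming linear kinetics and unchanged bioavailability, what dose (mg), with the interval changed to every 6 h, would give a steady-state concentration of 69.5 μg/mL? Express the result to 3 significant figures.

2140 mg

For first-order elimination, Css ∝ F·D/(CL·τ); F and CL are unchanged, so Css ∝ D/τ.
D₂ = D₁ × (Css,target / Css,current) × (τ₂/τ₁) = 1530 × (69.5/24.8) × (6/12) = 2144 mg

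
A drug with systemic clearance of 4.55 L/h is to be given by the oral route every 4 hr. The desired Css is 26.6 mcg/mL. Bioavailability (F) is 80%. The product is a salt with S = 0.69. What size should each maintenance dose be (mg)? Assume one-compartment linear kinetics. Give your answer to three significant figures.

877 mg

D = CL × Css × τ / F / S = 4.550 × 26.6 × 4 / 0.8 / 0.69 = 877.0 mg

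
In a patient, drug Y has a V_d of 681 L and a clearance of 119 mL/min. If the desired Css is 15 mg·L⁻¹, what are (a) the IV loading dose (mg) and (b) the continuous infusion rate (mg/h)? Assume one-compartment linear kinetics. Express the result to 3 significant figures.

(a) 10200 mg; (b) 107 mg/h

LD = Vd · C_target = 681.0 × 15 = 10220 mg
CL = 119 mL/min × 60/1000 = 7.140 L/h
Infusion rate = 7.140 L/h × 15 mg/L = 107.1 mg/h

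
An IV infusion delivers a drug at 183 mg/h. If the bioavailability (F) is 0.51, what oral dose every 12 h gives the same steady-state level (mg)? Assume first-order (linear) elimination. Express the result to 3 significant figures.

To maintain the same Css, the systemic dosing rate must be unchanged: F·D/τ = infusion rate.
D = rate × τ / F = 183 × 12 / 0.51 = 4306 mg

4310 mg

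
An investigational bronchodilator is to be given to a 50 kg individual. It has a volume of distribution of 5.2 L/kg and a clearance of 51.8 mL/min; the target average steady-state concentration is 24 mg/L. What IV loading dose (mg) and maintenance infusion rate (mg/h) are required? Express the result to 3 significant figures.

(a) 6240 mg; (b) 74.6 mg/h

Vd(total) = 50 kg × 5.2 L/kg = 260.0 L
Loading dose = Vd × C = 260.0 × 24 = 6240 mg
CL = 51.8 mL/min × 60/1000 = 3.108 L/h
Infusion rate = 3.108 L/h × 24 mg/L = 74.59 mg/h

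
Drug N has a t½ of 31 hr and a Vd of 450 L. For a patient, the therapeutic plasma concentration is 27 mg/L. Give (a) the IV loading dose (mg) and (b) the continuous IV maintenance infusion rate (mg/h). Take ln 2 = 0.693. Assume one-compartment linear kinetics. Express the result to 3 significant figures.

(a) 12200 mg; (b) 272 mg/h

LD = Vd × C = 450.0 × 27 = 12150 mg
CL = 0.693 × Vd / t½ = 0.693 × 450.0 / 31 = 10.06 L/h
Infusion rate = CL × Css = 10.06 × 27 = 271.6 mg/h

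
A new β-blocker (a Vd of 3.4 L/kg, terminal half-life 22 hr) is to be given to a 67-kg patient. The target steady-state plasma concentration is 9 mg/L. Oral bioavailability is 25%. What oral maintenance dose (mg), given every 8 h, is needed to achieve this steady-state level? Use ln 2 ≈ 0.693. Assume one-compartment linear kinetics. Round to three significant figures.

2070 mg

Vd(total) = 67 kg × 3.4 L/kg = 227.8 L
CL = ln 2 · Vd / t½ = 0.693 × 227.8 / 22 = 7.176 L/h
D = CL × Css × τ / F = 7.176 × 9 × 8 / 0.25 = 2067 mg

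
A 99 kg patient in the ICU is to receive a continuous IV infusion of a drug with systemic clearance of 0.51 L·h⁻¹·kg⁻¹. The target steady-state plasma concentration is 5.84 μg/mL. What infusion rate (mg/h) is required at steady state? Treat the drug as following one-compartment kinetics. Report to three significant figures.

CL = 0.51 L·h⁻¹·kg⁻¹ × 99 kg = 50.49 L/h
At steady state, infusion rate equals elimination rate: rate in = CL × Css.
R₀ = 50.49 × 5.84 = 294.9 mg/h

295 mg/h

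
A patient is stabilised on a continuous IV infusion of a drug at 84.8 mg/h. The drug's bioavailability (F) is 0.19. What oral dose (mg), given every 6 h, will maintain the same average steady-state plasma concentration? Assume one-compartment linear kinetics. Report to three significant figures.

To maintain the same Css, the systemic dosing rate must be unchanged: F·D/τ = infusion rate.
D = rate × τ / F = 84.8 × 6 / 0.19 = 2678 mg

2680 mg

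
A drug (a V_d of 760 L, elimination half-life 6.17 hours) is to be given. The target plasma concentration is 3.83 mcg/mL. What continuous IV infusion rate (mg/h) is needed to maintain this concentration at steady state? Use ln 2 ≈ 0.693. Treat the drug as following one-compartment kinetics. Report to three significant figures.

327 mg/h

CL = 0.693 × Vd / t½ = 0.693 × 760.0 / 6.17 = 85.36 L/h
Infusion rate = CL × Css = 85.36 × 3.83 = 326.9 mg/h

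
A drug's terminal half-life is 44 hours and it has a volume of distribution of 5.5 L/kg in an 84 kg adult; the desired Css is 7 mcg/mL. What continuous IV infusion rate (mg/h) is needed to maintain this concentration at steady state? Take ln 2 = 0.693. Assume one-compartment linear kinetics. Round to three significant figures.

50.9 mg/h

Vd(total) = 84 kg × 5.5 L/kg = 462.0 L
k = 0.693/44 = 0.01575 h⁻¹, so CL = k·Vd = 0.01575 × 462.0 = 7.277 L/h
Infusion rate = CL × Css = 7.277 × 7 = 50.94 mg/h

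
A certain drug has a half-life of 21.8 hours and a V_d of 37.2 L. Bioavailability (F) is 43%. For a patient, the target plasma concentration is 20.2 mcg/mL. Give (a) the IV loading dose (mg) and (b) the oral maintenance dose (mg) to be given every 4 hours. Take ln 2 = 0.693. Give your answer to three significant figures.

(a) 751 mg; (b) 222 mg

LD = Vd × C = 37.20 × 20.2 = 751.4 mg
CL = 0.693 × Vd / t½ = 0.693 × 37.20 / 21.8 = 1.183 L/h
D = CL × Css × τ / F = 1.183 × 20.2 × 4 / 0.43 = 222.3 mg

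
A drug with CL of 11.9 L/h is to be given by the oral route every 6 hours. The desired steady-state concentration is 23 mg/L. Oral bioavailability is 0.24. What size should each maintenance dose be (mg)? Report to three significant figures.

6840 mg

D = CL × Css × τ / F = 11.90 × 23 × 6 / 0.24 = 6843 mg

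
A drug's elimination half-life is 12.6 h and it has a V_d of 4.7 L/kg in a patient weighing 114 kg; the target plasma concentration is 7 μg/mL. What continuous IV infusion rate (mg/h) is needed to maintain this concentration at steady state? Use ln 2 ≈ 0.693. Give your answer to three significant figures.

206 mg/h

Vd(total) = 114 kg × 4.7 L/kg = 535.8 L
CL = 0.693 × Vd / t½ = 0.693 × 535.8 / 12.6 = 29.47 L/h
Infusion rate = CL × Css = 29.47 × 7 = 206.3 mg/h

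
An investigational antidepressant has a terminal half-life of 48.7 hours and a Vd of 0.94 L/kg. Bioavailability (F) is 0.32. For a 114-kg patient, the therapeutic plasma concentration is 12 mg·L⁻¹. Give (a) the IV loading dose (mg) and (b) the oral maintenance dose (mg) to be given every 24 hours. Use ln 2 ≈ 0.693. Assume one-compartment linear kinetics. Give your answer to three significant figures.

(a) 1290 mg; (b) 1370 mg

Total Vd = 0.94 × 114 = 107.2 L
LD = Vd × C = 107.2 × 12 = 1286 mg
CL = 0.693 × Vd / t½ = 0.693 × 107.2 / 48.7 = 1.525 L/h
D = CL × Css × τ / F = 1.525 × 12 × 24 / 0.32 = 1373 mg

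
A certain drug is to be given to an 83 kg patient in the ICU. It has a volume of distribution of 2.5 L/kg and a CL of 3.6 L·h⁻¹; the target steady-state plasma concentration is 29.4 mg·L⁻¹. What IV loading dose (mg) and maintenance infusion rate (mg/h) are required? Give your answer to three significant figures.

Total Vd = 2.5 × 83 = 207.5 L
Loading dose = Vd × C = 207.5 × 29.4 = 6101 mg
Maintenance: replace elimination → rate = CL × Css = 3.600 × 29.4 = 105.8 mg/h

(a) 6100 mg; (b) 106 mg/h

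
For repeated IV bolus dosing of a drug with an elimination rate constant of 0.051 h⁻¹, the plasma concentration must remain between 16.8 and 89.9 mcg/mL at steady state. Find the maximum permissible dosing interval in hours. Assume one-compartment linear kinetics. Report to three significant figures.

32.9 h

Between IV bolus doses, concentration decays as C = C₀·e^(−kτ), so C_peak/C_trough = e^(kτ).
τ_max = ln(C_peak/C_trough) / k = ln(89.9/16.8) / 0.05100 = 1.677 / 0.05100 = 32.88 h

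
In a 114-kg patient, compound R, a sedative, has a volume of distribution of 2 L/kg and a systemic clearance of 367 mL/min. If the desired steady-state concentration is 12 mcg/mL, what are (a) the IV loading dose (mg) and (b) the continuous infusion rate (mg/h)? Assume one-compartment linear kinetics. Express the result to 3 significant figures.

Total Vd = 2 × 114 = 228.0 L
LD = Vd · C_target = 228.0 × 12 = 2736 mg
Convert clearance: 367 mL/min × 60 min/h ÷ 1000 mL/L = 22.02 L/h
Maintenance: replace elimination → rate = CL × Css = 22.02 × 12 = 264.2 mg/h

(a) 2740 mg; (b) 264 mg/h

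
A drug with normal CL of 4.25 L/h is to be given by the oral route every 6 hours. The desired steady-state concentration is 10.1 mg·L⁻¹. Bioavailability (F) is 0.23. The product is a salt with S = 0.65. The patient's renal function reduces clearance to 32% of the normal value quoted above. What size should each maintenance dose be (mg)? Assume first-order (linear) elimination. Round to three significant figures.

Patient clearance = 0.32 × 4.250 = 1.360 L/h
At steady state, dose per interval replaces the amount cleared in that interval: F·S·D/τ = CL·Css.
D = CL × Css × τ / F / S = 1.360 × 10.1 × 6 / 0.23 / 0.65 = 551.3 mg

551 mg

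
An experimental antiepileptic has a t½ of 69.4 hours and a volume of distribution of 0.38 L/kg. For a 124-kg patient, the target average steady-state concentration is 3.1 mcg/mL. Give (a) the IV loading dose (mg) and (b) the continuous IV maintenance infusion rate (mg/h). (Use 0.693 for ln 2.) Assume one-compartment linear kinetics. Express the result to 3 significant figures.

Total Vd = 0.38 × 124 = 47.12 L
LD = Vd × C = 47.12 × 3.1 = 146.1 mg
CL = 0.693 × Vd / t½ = 0.693 × 47.12 / 69.4 = 0.4705 L/h
Infusion rate = CL × Css = 0.4705 × 3.1 = 1.459 mg/h

(a) 146 mg; (b) 1.46 mg/h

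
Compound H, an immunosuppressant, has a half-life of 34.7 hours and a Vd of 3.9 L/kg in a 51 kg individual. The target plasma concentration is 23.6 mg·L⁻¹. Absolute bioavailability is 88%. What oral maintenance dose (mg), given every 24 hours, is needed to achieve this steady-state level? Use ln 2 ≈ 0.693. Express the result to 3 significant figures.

Total Vd = 3.9 × 51 = 198.9 L
CL = ln 2 · Vd / t½ = 0.693 × 198.9 / 34.7 = 3.972 L/h
D = CL × Css × τ / F = 3.972 × 23.6 × 24 / 0.88 = 2557 mg

2560 mg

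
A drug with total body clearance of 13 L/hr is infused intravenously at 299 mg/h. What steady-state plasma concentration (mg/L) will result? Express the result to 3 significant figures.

23.0 mg/L

Css = rate / CL = 299 / 13.00 = 23.00 mg/L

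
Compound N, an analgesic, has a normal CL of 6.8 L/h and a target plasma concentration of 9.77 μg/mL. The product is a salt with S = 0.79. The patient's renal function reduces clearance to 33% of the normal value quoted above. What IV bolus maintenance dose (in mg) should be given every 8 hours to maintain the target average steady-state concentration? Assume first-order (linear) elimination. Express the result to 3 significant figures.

Patient clearance = 0.33 × 6.800 = 2.244 L/h
At steady state, dose per interval replaces the amount cleared in that interval: S·D/τ = CL·Css.
D = CL × Css × τ / S = 2.244 × 9.77 × 8 / 0.79 = 222.0 mg

222 mg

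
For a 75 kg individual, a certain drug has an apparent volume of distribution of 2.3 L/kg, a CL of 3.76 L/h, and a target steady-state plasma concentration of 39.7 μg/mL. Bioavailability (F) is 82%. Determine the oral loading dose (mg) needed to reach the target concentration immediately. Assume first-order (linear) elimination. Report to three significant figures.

8350 mg

Vd(total) = 75 kg × 2.3 L/kg = 172.5 L
The loading dose fills Vd to the target concentration.
LD = Vd × C / F = 172.5 × 39.70 / 0.82 = 8352 mg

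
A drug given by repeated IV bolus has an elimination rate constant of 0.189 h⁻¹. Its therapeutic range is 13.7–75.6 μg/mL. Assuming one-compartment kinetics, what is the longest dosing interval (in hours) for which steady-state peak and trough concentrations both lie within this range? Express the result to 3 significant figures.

Between IV bolus doses, concentration decays as C = C₀·e^(−kτ), so C_peak/C_trough = e^(kτ).
τ_max = ln(C_peak/C_trough) / k = ln(75.6/13.7) / 0.1890 = 1.708 / 0.1890 = 9.037 h

9.04 h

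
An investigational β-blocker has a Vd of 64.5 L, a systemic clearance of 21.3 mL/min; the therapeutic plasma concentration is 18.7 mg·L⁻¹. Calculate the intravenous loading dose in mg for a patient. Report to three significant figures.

LD = Vd × C = 64.50 × 18.70 = 1206 mg

1210 mg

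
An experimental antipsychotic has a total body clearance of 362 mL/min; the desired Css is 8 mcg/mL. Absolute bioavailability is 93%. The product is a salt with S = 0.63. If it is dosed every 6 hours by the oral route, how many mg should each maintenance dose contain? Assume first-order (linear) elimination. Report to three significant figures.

Convert clearance: 362 mL/min × 60 min/h ÷ 1000 mL/L = 21.72 L/h
D = CL × Css × τ / F / S = 21.72 × 8 × 6 / 0.93 / 0.63 = 1779 mg

1780 mg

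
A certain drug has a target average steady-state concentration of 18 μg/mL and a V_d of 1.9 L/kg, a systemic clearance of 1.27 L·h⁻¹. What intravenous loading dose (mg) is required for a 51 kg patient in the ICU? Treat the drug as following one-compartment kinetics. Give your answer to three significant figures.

Vd(total) = 51 kg × 1.9 L/kg = 96.90 L
Loading dose depends on Vd (not clearance): it fills the distribution volume.
LD = Vd × C = 96.90 × 18.00 = 1744 mg

1740 mg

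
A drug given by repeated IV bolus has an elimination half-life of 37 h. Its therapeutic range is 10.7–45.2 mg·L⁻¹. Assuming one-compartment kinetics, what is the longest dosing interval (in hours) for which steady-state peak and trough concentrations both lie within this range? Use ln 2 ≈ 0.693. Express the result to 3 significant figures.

k = 0.693 / t½ = 0.693 / 37 = 0.01873 h⁻¹
Between IV bolus doses, concentration decays as C = C₀·e^(−kτ), so C_peak/C_trough = e^(kτ).
τ_max = ln(C_peak/C_trough) / k = ln(45.2/10.7) / 0.01873 = 1.441 / 0.01873 = 76.94 h

76.9 h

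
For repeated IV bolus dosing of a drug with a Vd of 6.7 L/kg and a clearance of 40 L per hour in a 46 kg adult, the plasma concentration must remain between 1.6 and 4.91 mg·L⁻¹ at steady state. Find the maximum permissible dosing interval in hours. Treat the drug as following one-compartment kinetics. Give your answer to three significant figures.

Vd = 6.7 L/kg × 46 kg = 308.2 L
k = CL / Vd = 40.00 / 308.2 = 0.1298 h⁻¹
Between IV bolus doses, concentration decays as C = C₀·e^(−kτ), so C_peak/C_trough = e^(kτ).
τ_max = ln(C_peak/C_trough) / k = ln(4.91/1.6) / 0.1298 = 1.121 / 0.1298 = 8.636 h

8.64 h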